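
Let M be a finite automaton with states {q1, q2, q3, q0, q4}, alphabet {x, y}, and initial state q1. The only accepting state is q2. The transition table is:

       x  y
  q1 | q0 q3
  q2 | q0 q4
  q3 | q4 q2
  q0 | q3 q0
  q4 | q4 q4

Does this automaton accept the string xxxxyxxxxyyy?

No

Trace: q1 -x-> q0 -x-> q3 -x-> q4 -x-> q4 -y-> q4 -x-> q4 -x-> q4 -x-> q4 -x-> q4 -y-> q4 -y-> q4 -y-> q4
End state q4 is not accepting.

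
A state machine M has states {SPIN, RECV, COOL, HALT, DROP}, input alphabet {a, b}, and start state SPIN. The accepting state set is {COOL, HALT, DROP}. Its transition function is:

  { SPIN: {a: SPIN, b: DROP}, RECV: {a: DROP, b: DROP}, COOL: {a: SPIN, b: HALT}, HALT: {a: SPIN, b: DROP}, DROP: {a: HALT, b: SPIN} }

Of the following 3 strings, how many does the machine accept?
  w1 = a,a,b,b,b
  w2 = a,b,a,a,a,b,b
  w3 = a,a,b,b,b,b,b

2

w1: SPIN → SPIN → SPIN → DROP → SPIN → DROP  → end DROP, accepted
w2: SPIN → SPIN → DROP → HALT → SPIN → SPIN → DROP → SPIN  → end SPIN, rejected
w3: SPIN → SPIN → SPIN → DROP → SPIN → DROP → SPIN → DROP  → end DROP, accepted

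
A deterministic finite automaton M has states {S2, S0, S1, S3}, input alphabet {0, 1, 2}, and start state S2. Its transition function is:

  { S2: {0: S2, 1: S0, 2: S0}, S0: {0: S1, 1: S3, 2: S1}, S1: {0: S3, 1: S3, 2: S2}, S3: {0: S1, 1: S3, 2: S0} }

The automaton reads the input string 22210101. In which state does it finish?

S3

Trace: S2 -2-> S0 -2-> S1 -2-> S2 -1-> S0 -0-> S1 -1-> S3 -0-> S1 -1-> S3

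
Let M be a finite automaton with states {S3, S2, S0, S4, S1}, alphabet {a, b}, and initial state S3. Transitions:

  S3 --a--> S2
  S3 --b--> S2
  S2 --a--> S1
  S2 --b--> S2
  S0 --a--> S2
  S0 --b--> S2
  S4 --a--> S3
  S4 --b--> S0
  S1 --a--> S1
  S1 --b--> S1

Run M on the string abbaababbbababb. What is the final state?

S1

start at S3
read 'a': S3 → S2
read 'b': S2 → S2
read 'b': S2 → S2
read 'a': S2 → S1
read 'a': S1 → S1
read 'b': S1 → S1
read 'a': S1 → S1
read 'b': S1 → S1
read 'b': S1 → S1
read 'b': S1 → S1
read 'a': S1 → S1
read 'b': S1 → S1
read 'a': S1 → S1
read 'b': S1 → S1
read 'b': S1 → S1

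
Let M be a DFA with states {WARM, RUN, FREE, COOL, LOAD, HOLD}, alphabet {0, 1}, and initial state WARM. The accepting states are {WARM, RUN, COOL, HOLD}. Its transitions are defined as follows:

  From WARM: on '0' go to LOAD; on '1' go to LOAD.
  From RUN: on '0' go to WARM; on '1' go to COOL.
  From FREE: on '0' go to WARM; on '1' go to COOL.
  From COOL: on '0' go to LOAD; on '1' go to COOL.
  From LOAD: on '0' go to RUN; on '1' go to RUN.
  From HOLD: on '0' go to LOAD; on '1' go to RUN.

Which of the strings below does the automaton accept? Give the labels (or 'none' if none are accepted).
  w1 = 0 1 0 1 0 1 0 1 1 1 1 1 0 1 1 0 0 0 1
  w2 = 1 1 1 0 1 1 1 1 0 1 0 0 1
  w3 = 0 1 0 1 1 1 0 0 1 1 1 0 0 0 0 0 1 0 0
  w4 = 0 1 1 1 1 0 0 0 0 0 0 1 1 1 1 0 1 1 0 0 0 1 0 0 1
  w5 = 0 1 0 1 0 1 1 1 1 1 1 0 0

w1: Trace: WARM -0-> LOAD -1-> RUN -0-> WARM -1-> LOAD -0-> RUN -1-> COOL -0-> LOAD -1-> RUN -1-> COOL -1-> COOL -1-> COOL -1-> COOL -0-> LOAD -1-> RUN -1-> COOL -0-> LOAD -0-> RUN -0-> WARM -1-> LOAD  → end LOAD, rejected
w2: Trace: WARM -1-> LOAD -1-> RUN -1-> COOL -0-> LOAD -1-> RUN -1-> COOL -1-> COOL -1-> COOL -0-> LOAD -1-> RUN -0-> WARM -0-> LOAD -1-> RUN  → end RUN, accepted
w3: Trace: WARM -0-> LOAD -1-> RUN -0-> WARM -1-> LOAD -1-> RUN -1-> COOL -0-> LOAD -0-> RUN -1-> COOL -1-> COOL -1-> COOL -0-> LOAD -0-> RUN -0-> WARM -0-> LOAD -0-> RUN -1-> COOL -0-> LOAD -0-> RUN  → end RUN, accepted
w4: Trace: WARM -0-> LOAD -1-> RUN -1-> COOL -1-> COOL -1-> COOL -0-> LOAD -0-> RUN -0-> WARM -0-> LOAD -0-> RUN -0-> WARM -1-> LOAD -1-> RUN -1-> COOL -1-> COOL -0-> LOAD -1-> RUN -1-> COOL -0-> LOAD -0-> RUN -0-> WARM -1-> LOAD -0-> RUN -0-> WARM -1-> LOAD  → end LOAD, rejected
w5: Trace: WARM -0-> LOAD -1-> RUN -0-> WARM -1-> LOAD -0-> RUN -1-> COOL -1-> COOL -1-> COOL -1-> COOL -1-> COOL -1-> COOL -0-> LOAD -0-> RUN  → end RUN, accepted

w2, w3, w5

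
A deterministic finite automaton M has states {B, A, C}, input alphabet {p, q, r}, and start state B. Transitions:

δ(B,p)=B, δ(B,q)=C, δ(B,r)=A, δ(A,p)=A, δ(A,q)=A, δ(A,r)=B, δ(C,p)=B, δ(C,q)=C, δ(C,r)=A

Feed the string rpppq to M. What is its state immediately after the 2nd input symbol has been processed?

A

B → A → A
After 2 symbols: A.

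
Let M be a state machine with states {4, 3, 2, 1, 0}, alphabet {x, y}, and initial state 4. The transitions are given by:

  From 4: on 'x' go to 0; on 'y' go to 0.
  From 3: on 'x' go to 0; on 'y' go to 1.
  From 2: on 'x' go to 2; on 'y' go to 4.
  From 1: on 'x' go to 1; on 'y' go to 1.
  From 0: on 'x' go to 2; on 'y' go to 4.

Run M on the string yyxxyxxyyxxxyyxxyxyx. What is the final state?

start at 4
read 'y': 4 → 0
read 'y': 0 → 4
read 'x': 4 → 0
read 'x': 0 → 2
read 'y': 2 → 4
read 'x': 4 → 0
read 'x': 0 → 2
read 'y': 2 → 4
read 'y': 4 → 0
read 'x': 0 → 2
read 'x': 2 → 2
read 'x': 2 → 2
read 'y': 2 → 4
read 'y': 4 → 0
read 'x': 0 → 2
read 'x': 2 → 2
read 'y': 2 → 4
read 'x': 4 → 0
read 'y': 0 → 4
read 'x': 4 → 0

0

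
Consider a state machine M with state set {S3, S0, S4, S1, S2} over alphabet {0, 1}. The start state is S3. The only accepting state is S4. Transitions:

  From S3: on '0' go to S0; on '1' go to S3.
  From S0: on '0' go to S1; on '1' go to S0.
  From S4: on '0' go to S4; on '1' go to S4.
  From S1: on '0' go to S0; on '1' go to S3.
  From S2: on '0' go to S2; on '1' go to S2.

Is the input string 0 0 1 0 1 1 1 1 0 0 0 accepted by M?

Trace: S3 -0-> S0 -0-> S1 -1-> S3 -0-> S0 -1-> S0 -1-> S0 -1-> S0 -1-> S0 -0-> S1 -0-> S0 -0-> S1
End state S1 is not accepting.

No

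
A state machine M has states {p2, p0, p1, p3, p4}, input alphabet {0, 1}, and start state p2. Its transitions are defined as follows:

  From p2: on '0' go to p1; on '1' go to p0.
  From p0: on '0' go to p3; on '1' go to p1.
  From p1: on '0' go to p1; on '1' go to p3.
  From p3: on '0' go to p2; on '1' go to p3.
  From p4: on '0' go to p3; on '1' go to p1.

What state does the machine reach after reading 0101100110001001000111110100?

start at p2
read '0': p2 → p1
read '1': p1 → p3
read '0': p3 → p2
read '1': p2 → p0
read '1': p0 → p1
read '0': p1 → p1
read '0': p1 → p1
read '1': p1 → p3
read '1': p3 → p3
read '0': p3 → p2
read '0': p2 → p1
read '0': p1 → p1
read '1': p1 → p3
read '0': p3 → p2
read '0': p2 → p1
read '1': p1 → p3
read '0': p3 → p2
read '0': p2 → p1
read '0': p1 → p1
read '1': p1 → p3
read '1': p3 → p3
read '1': p3 → p3
read '1': p3 → p3
read '1': p3 → p3
read '0': p3 → p2
read '1': p2 → p0
read '0': p0 → p3
read '0': p3 → p2

p2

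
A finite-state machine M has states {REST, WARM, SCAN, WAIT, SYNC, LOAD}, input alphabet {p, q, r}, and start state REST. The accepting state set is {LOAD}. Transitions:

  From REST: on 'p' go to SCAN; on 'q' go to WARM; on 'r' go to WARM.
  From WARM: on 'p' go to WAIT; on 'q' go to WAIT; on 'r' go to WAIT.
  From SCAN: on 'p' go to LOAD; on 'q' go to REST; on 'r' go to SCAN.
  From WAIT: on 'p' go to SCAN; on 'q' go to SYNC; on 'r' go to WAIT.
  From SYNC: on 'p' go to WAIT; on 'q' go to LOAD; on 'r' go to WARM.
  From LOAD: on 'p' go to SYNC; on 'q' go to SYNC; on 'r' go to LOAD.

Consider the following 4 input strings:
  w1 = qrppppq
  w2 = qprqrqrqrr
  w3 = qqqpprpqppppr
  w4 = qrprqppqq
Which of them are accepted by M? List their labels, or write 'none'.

w4

w1: REST → WARM → WAIT → SCAN → LOAD → SYNC → WAIT → SYNC  → end SYNC, rejected
w2: REST → WARM → WAIT → WAIT → SYNC → WARM → WAIT → WAIT → SYNC → WARM → WAIT  → end WAIT, rejected
w3: REST → WARM → WAIT → SYNC → WAIT → SCAN → SCAN → LOAD → SYNC → WAIT → SCAN → LOAD → SYNC → WARM  → end WARM, rejected
w4: REST → WARM → WAIT → SCAN → SCAN → REST → SCAN → LOAD → SYNC → LOAD  → end LOAD, accepted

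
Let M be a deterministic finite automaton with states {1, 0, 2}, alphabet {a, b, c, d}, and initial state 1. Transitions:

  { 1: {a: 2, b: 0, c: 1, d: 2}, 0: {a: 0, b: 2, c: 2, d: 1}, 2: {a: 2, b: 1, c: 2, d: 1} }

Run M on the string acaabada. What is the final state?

Trace: 1 -a-> 2 -c-> 2 -a-> 2 -a-> 2 -b-> 1 -a-> 2 -d-> 1 -a-> 2

2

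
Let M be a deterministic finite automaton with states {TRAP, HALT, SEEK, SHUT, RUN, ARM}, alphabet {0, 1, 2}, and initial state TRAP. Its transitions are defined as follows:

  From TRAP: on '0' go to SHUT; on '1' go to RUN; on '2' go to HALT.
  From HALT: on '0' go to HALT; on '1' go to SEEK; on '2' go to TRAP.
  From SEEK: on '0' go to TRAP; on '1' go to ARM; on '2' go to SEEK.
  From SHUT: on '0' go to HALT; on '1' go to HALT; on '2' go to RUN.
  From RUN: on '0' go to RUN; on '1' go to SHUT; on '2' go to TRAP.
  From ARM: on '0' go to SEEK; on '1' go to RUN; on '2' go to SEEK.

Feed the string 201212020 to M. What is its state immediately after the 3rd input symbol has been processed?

SEEK

Trace: TRAP -2-> HALT -0-> HALT -1-> SEEK
After 3 symbols: SEEK.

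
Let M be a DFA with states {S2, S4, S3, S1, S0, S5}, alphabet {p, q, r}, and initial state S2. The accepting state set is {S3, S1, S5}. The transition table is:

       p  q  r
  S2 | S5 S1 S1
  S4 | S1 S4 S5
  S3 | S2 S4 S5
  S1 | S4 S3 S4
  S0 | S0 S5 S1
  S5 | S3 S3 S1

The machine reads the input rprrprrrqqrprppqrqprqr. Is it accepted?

Yes

Trace: S2 -r-> S1 -p-> S4 -r-> S5 -r-> S1 -p-> S4 -r-> S5 -r-> S1 -r-> S4 -q-> S4 -q-> S4 -r-> S5 -p-> S3 -r-> S5 -p-> S3 -p-> S2 -q-> S1 -r-> S4 -q-> S4 -p-> S1 -r-> S4 -q-> S4 -r-> S5
End state S5 is accepting.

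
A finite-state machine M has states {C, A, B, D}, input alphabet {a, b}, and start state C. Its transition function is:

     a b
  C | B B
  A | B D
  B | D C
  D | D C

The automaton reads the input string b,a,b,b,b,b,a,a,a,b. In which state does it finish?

C

C → B → D → C → B → C → B → D → D → D → C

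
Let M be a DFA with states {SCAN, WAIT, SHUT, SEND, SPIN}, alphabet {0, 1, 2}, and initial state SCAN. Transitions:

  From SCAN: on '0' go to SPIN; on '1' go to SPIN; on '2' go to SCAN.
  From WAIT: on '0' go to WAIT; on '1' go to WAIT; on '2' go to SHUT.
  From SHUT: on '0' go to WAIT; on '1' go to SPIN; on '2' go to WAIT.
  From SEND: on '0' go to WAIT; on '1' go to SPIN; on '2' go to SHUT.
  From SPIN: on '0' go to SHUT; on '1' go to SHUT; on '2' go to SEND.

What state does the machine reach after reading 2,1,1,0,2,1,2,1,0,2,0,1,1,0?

Trace: SCAN -2-> SCAN -1-> SPIN -1-> SHUT -0-> WAIT -2-> SHUT -1-> SPIN -2-> SEND -1-> SPIN -0-> SHUT -2-> WAIT -0-> WAIT -1-> WAIT -1-> WAIT -0-> WAIT

WAIT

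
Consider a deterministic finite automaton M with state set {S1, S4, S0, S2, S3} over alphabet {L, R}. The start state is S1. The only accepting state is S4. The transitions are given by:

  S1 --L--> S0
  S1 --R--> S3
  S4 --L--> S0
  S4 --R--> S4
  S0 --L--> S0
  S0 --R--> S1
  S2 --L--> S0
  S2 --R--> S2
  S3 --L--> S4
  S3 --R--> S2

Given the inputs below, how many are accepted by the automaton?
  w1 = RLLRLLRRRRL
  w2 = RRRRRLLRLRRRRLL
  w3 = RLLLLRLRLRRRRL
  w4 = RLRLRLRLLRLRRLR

1

w1: S1 → S3 → S4 → S0 → S1 → S0 → S0 → S1 → S3 → S2 → S2 → S0  → end S0, rejected
w2: S1 → S3 → S2 → S2 → S2 → S2 → S0 → S0 → S1 → S0 → S1 → S3 → S2 → S2 → S0 → S0  → end S0, rejected
w3: S1 → S3 → S4 → S0 → S0 → S0 → S1 → S0 → S1 → S0 → S1 → S3 → S2 → S2 → S0  → end S0, rejected
w4: S1 → S3 → S4 → S4 → S0 → S1 → S0 → S1 → S0 → S0 → S1 → S0 → S1 → S3 → S4 → S4  → end S4, accepted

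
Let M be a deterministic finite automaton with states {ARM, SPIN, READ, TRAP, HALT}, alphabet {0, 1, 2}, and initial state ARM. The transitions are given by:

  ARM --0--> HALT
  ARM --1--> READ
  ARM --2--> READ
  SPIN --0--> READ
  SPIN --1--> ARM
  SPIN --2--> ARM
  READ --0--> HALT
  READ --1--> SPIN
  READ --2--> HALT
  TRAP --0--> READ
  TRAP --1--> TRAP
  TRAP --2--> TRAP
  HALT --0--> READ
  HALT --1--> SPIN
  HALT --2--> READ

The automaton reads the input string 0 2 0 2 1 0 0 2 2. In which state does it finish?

ARM → HALT → READ → HALT → READ → SPIN → READ → HALT → READ → HALT

HALT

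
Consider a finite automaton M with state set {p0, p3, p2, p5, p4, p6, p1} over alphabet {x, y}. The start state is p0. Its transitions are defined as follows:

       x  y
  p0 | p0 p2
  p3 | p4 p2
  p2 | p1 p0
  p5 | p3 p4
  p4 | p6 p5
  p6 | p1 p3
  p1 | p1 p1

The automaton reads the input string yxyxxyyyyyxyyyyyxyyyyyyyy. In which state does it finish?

Trace: p0 -y-> p2 -x-> p1 -y-> p1 -x-> p1 -x-> p1 -y-> p1 -y-> p1 -y-> p1 -y-> p1 -y-> p1 -x-> p1 -y-> p1 -y-> p1 -y-> p1 -y-> p1 -y-> p1 -x-> p1 -y-> p1 -y-> p1 -y-> p1 -y-> p1 -y-> p1 -y-> p1 -y-> p1 -y-> p1

p1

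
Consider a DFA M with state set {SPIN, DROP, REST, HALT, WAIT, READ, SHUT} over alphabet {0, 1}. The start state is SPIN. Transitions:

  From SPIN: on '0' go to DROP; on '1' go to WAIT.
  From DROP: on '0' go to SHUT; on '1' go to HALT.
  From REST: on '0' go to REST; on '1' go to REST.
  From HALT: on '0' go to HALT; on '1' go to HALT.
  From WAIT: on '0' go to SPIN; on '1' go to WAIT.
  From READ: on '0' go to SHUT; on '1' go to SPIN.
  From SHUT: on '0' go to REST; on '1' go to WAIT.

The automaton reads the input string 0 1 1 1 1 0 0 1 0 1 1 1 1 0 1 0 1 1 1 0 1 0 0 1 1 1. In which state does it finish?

Trace: SPIN -0-> DROP -1-> HALT -1-> HALT -1-> HALT -1-> HALT -0-> HALT -0-> HALT -1-> HALT -0-> HALT -1-> HALT -1-> HALT -1-> HALT -1-> HALT -0-> HALT -1-> HALT -0-> HALT -1-> HALT -1-> HALT -1-> HALT -0-> HALT -1-> HALT -0-> HALT -0-> HALT -1-> HALT -1-> HALT -1-> HALT

HALT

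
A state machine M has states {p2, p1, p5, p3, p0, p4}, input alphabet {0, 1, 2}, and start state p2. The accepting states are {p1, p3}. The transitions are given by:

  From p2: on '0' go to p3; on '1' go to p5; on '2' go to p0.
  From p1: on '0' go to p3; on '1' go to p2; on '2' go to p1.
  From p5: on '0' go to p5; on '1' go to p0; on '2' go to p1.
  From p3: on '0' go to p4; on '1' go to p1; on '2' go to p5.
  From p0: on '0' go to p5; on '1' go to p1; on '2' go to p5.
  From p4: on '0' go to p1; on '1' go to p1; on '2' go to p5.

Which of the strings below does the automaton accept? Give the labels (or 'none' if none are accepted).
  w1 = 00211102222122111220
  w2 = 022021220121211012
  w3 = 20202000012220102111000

w2, w3

w1: Trace: p2 -0-> p3 -0-> p4 -2-> p5 -1-> p0 -1-> p1 -1-> p2 -0-> p3 -2-> p5 -2-> p1 -2-> p1 -2-> p1 -1-> p2 -2-> p0 -2-> p5 -1-> p0 -1-> p1 -1-> p2 -2-> p0 -2-> p5 -0-> p5  → end p5, rejected
w2: Trace: p2 -0-> p3 -2-> p5 -2-> p1 -0-> p3 -2-> p5 -1-> p0 -2-> p5 -2-> p1 -0-> p3 -1-> p1 -2-> p1 -1-> p2 -2-> p0 -1-> p1 -1-> p2 -0-> p3 -1-> p1 -2-> p1  → end p1, accepted
w3: Trace: p2 -2-> p0 -0-> p5 -2-> p1 -0-> p3 -2-> p5 -0-> p5 -0-> p5 -0-> p5 -0-> p5 -1-> p0 -2-> p5 -2-> p1 -2-> p1 -0-> p3 -1-> p1 -0-> p3 -2-> p5 -1-> p0 -1-> p1 -1-> p2 -0-> p3 -0-> p4 -0-> p1  → end p1, accepted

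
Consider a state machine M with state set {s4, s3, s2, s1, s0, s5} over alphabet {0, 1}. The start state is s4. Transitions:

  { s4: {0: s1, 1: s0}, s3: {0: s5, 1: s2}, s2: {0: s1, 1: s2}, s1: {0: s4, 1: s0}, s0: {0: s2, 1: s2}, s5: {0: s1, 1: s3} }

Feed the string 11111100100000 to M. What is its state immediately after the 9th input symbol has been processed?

Trace: s4 -1-> s0 -1-> s2 -1-> s2 -1-> s2 -1-> s2 -1-> s2 -0-> s1 -0-> s4 -1-> s0
After 9 symbols: s0.

s0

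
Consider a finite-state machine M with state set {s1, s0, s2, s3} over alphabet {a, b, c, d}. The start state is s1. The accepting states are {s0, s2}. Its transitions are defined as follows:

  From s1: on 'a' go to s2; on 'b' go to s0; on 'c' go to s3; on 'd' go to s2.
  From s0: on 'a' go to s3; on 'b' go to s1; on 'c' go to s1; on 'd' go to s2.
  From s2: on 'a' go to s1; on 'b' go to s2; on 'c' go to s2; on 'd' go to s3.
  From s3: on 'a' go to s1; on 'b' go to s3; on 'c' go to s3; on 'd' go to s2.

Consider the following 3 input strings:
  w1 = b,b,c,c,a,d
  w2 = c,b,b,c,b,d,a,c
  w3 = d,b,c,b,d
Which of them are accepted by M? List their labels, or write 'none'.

w1

w1: s1 → s0 → s1 → s3 → s3 → s1 → s2  → end s2, accepted
w2: s1 → s3 → s3 → s3 → s3 → s3 → s2 → s1 → s3  → end s3, rejected
w3: s1 → s2 → s2 → s2 → s2 → s3  → end s3, rejected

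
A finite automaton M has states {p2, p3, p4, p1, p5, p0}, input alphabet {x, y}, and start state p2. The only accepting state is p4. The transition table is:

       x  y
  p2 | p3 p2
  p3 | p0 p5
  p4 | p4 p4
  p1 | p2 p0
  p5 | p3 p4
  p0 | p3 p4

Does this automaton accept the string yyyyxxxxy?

Yes

p2 → p2 → p2 → p2 → p2 → p3 → p0 → p3 → p0 → p4
End state p4 is accepting.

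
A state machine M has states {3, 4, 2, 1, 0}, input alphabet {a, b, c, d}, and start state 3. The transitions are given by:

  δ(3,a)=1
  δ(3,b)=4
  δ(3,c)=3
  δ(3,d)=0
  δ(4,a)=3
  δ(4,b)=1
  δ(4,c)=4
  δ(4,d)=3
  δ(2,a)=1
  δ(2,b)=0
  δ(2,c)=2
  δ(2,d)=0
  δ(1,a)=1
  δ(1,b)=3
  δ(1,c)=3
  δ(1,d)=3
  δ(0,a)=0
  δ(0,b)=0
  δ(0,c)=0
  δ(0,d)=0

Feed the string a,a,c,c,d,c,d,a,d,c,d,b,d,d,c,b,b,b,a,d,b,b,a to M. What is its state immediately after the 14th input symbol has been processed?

start at 3
read 'a': 3 → 1
read 'a': 1 → 1
read 'c': 1 → 3
read 'c': 3 → 3
read 'd': 3 → 0
read 'c': 0 → 0
read 'd': 0 → 0
read 'a': 0 → 0
read 'd': 0 → 0
read 'c': 0 → 0
read 'd': 0 → 0
read 'b': 0 → 0
read 'd': 0 → 0
read 'd': 0 → 0
After 14 symbols: 0.

0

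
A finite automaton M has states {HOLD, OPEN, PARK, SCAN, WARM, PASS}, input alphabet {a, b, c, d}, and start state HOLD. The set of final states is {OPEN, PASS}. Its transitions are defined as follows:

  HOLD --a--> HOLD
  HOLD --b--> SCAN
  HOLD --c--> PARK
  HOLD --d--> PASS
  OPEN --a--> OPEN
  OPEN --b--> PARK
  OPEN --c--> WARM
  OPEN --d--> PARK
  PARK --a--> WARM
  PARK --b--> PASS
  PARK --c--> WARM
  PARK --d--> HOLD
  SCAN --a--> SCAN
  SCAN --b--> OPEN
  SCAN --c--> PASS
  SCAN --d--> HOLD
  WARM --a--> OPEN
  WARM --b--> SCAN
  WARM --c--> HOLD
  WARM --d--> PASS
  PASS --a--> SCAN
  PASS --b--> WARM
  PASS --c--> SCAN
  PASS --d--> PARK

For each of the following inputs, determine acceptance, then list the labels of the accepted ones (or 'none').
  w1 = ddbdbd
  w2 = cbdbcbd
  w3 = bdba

w1: HOLD → PASS → PARK → PASS → PARK → PASS → PARK  → end PARK, rejected
w2: HOLD → PARK → PASS → PARK → PASS → SCAN → OPEN → PARK  → end PARK, rejected
w3: HOLD → SCAN → HOLD → SCAN → SCAN  → end SCAN, rejected

none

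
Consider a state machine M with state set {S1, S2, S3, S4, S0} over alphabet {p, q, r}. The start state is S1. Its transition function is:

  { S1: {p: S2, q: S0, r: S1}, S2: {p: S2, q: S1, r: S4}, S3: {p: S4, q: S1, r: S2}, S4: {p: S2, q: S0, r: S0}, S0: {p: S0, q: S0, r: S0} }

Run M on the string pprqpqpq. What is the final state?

S0

start at S1
read 'p': S1 → S2
read 'p': S2 → S2
read 'r': S2 → S4
read 'q': S4 → S0
read 'p': S0 → S0
read 'q': S0 → S0
read 'p': S0 → S0
read 'q': S0 → S0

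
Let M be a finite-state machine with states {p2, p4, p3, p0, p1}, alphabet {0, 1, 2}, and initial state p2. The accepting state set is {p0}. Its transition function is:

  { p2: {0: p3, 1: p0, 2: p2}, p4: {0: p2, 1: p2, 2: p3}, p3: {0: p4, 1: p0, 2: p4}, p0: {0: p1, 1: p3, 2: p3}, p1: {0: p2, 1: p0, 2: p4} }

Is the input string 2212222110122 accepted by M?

Trace: p2 -2-> p2 -2-> p2 -1-> p0 -2-> p3 -2-> p4 -2-> p3 -2-> p4 -1-> p2 -1-> p0 -0-> p1 -1-> p0 -2-> p3 -2-> p4
End state p4 is not accepting.

No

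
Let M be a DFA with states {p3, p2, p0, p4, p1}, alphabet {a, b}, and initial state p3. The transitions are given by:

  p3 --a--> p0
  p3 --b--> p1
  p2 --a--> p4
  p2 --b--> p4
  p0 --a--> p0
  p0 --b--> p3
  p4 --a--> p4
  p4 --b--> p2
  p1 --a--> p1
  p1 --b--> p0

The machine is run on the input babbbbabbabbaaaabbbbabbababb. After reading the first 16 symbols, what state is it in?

p0

Trace: p3 -b-> p1 -a-> p1 -b-> p0 -b-> p3 -b-> p1 -b-> p0 -a-> p0 -b-> p3 -b-> p1 -a-> p1 -b-> p0 -b-> p3 -a-> p0 -a-> p0 -a-> p0 -a-> p0
After 16 symbols: p0.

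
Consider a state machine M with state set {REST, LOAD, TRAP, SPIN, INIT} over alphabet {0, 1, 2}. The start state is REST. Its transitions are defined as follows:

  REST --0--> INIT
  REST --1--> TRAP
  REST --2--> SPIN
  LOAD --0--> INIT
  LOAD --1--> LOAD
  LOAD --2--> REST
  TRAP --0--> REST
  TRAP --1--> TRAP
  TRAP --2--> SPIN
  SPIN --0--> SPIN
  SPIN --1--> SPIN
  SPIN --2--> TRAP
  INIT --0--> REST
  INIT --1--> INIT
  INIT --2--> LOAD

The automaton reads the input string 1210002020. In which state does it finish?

Trace: REST -1-> TRAP -2-> SPIN -1-> SPIN -0-> SPIN -0-> SPIN -0-> SPIN -2-> TRAP -0-> REST -2-> SPIN -0-> SPIN

SPIN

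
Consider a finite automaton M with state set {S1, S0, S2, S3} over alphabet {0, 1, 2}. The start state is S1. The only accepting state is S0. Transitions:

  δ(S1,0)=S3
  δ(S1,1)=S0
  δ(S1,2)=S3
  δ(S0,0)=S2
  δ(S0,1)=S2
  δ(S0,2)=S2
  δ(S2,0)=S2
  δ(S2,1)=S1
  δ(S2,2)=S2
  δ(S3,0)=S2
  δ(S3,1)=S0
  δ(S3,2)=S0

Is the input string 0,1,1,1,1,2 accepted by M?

S1 → S3 → S0 → S2 → S1 → S0 → S2
End state S2 is not accepting.

No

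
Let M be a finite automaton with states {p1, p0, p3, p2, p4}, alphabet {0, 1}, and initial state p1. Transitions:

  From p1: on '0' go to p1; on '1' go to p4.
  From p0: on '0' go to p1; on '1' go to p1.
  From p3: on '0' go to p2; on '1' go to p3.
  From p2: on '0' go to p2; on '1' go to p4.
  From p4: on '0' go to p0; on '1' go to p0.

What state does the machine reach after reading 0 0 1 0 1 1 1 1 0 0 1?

p4

p1 → p1 → p1 → p4 → p0 → p1 → p4 → p0 → p1 → p1 → p1 → p4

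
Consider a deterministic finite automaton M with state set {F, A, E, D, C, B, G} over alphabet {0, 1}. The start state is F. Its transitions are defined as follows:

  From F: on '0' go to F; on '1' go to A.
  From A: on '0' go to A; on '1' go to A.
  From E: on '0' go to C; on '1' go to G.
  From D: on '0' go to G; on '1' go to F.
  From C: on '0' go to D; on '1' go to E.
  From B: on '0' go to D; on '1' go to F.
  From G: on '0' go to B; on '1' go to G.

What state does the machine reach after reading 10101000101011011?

Trace: F -1-> A -0-> A -1-> A -0-> A -1-> A -0-> A -0-> A -0-> A -1-> A -0-> A -1-> A -0-> A -1-> A -1-> A -0-> A -1-> A -1-> A

A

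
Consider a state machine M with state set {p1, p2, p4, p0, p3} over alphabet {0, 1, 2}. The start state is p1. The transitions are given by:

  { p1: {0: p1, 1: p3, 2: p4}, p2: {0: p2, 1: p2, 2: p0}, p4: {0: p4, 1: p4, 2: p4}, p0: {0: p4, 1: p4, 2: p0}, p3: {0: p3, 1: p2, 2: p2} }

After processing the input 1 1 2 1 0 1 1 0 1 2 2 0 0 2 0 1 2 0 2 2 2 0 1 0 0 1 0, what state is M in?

p1 → p3 → p2 → p0 → p4 → p4 → p4 → p4 → p4 → p4 → p4 → p4 → p4 → p4 → p4 → p4 → p4 → p4 → p4 → p4 → p4 → p4 → p4 → p4 → p4 → p4 → p4 → p4

p4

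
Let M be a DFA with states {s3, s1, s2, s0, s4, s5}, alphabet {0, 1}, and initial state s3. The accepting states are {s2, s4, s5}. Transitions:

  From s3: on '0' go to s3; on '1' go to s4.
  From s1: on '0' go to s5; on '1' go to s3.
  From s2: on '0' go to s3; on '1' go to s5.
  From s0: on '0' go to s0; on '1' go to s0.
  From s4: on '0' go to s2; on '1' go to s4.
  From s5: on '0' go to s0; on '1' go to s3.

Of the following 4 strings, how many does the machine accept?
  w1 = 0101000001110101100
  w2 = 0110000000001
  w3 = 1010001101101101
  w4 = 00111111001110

2

w1: s3 → s3 → s4 → s2 → s5 → s0 → s0 → s0 → s0 → s0 → s0 → s0 → s0 → s0 → s0 → s0 → s0 → s0 → s0 → s0  → end s0, rejected
w2: s3 → s3 → s4 → s4 → s2 → s3 → s3 → s3 → s3 → s3 → s3 → s3 → s3 → s4  → end s4, accepted
w3: s3 → s4 → s2 → s5 → s0 → s0 → s0 → s0 → s0 → s0 → s0 → s0 → s0 → s0 → s0 → s0 → s0  → end s0, rejected
w4: s3 → s3 → s3 → s4 → s4 → s4 → s4 → s4 → s4 → s2 → s3 → s4 → s4 → s4 → s2  → end s2, accepted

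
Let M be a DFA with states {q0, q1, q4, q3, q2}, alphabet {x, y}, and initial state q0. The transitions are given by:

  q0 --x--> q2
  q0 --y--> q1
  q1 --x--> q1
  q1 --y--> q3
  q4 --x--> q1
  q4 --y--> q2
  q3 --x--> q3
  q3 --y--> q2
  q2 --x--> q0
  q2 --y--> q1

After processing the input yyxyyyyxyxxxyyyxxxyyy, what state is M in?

q1

q0 → q1 → q3 → q3 → q2 → q1 → q3 → q2 → q0 → q1 → q1 → q1 → q1 → q3 → q2 → q1 → q1 → q1 → q1 → q3 → q2 → q1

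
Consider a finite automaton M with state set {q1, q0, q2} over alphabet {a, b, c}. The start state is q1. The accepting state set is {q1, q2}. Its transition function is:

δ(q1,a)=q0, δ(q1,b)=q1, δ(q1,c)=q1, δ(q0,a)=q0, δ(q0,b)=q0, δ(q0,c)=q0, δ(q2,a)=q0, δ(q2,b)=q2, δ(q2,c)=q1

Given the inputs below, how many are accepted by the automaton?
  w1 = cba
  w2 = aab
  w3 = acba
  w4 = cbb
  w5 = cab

1

w1:
  start at q1
  read 'c': q1 → q1
  read 'b': q1 → q1
  read 'a': q1 → q0
  end q0, rejected
w2:
  start at q1
  read 'a': q1 → q0
  read 'a': q0 → q0
  read 'b': q0 → q0
  end q0, rejected
w3:
  start at q1
  read 'a': q1 → q0
  read 'c': q0 → q0
  read 'b': q0 → q0
  read 'a': q0 → q0
  end q0, rejected
w4:
  start at q1
  read 'c': q1 → q1
  read 'b': q1 → q1
  read 'b': q1 → q1
  end q1, accepted
w5:
  start at q1
  read 'c': q1 → q1
  read 'a': q1 → q0
  read 'b': q0 → q0
  end q0, rejected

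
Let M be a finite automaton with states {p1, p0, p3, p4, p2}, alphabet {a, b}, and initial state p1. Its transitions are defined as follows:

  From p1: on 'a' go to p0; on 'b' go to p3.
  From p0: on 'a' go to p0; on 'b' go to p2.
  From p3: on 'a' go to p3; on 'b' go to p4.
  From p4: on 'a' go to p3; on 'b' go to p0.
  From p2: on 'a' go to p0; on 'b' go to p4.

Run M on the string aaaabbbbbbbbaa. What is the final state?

start at p1
read 'a': p1 → p0
read 'a': p0 → p0
read 'a': p0 → p0
read 'a': p0 → p0
read 'b': p0 → p2
read 'b': p2 → p4
read 'b': p4 → p0
read 'b': p0 → p2
read 'b': p2 → p4
read 'b': p4 → p0
read 'b': p0 → p2
read 'b': p2 → p4
read 'a': p4 → p3
read 'a': p3 → p3

p3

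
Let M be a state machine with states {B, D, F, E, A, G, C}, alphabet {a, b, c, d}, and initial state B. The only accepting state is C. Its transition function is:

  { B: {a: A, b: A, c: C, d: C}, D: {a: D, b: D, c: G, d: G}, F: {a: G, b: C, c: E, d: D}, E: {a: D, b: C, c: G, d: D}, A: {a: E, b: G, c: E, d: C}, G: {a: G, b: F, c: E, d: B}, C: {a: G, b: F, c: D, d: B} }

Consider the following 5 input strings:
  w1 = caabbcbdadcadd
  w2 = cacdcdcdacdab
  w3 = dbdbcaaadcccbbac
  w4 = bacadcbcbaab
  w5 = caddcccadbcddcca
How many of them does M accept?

w1: B → C → G → G → F → C → D → D → G → G → B → C → G → B → C  → end C, accepted
w2: B → C → G → E → D → G → B → C → B → A → E → D → D → D  → end D, rejected
w3: B → C → F → D → D → G → G → G → G → B → C → D → G → F → C → G → E  → end E, rejected
w4: B → A → E → G → G → B → C → F → E → C → G → G → F  → end F, rejected
w5: B → C → G → B → C → D → G → E → D → G → F → E → D → G → E → G → G  → end G, rejected

1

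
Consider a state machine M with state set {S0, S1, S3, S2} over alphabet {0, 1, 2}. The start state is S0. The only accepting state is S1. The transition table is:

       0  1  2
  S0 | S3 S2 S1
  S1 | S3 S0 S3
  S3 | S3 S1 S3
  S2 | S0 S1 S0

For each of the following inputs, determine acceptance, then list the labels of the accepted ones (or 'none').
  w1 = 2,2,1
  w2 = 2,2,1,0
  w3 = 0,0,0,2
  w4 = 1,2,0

w1:
  start at S0
  read '2': S0 → S1
  read '2': S1 → S3
  read '1': S3 → S1
  end S1, accepted
w2:
  start at S0
  read '2': S0 → S1
  read '2': S1 → S3
  read '1': S3 → S1
  read '0': S1 → S3
  end S3, rejected
w3:
  start at S0
  read '0': S0 → S3
  read '0': S3 → S3
  read '0': S3 → S3
  read '2': S3 → S3
  end S3, rejected
w4:
  start at S0
  read '1': S0 → S2
  read '2': S2 → S0
  read '0': S0 → S3
  end S3, rejected

w1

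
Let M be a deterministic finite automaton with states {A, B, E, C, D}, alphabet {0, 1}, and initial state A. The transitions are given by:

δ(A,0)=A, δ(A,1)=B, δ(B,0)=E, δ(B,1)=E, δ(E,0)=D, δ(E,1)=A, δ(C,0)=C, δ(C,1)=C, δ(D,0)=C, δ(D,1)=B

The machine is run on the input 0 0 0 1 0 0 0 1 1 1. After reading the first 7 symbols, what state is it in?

A → A → A → A → B → E → D → C
After 7 symbols: C.

C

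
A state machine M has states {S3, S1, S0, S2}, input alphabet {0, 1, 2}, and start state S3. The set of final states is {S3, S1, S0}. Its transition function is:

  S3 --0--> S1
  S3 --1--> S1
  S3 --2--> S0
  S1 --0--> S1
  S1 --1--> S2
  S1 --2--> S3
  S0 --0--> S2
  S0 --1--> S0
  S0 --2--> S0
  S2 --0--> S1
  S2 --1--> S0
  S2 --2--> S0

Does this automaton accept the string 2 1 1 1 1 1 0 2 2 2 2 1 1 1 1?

Trace: S3 -2-> S0 -1-> S0 -1-> S0 -1-> S0 -1-> S0 -1-> S0 -0-> S2 -2-> S0 -2-> S0 -2-> S0 -2-> S0 -1-> S0 -1-> S0 -1-> S0 -1-> S0
End state S0 is accepting.

Yes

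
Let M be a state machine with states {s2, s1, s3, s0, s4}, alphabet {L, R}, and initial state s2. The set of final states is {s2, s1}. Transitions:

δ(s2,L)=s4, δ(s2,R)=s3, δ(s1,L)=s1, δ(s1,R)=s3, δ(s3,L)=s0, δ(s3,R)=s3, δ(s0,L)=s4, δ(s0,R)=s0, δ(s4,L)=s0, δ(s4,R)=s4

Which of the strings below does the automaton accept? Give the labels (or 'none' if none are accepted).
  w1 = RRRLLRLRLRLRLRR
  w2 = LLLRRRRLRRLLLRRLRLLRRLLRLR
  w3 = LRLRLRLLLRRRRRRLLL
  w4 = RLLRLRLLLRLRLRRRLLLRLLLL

w1: s2 → s3 → s3 → s3 → s0 → s4 → s4 → s0 → s0 → s4 → s4 → s0 → s0 → s4 → s4 → s4  → end s4, rejected
w2: s2 → s4 → s0 → s4 → s4 → s4 → s4 → s4 → s0 → s0 → s0 → s4 → s0 → s4 → s4 → s4 → s0 → s0 → s4 → s0 → s0 → s0 → s4 → s0 → s0 → s4 → s4  → end s4, rejected
w3: s2 → s4 → s4 → s0 → s0 → s4 → s4 → s0 → s4 → s0 → s0 → s0 → s0 → s0 → s0 → s0 → s4 → s0 → s4  → end s4, rejected
w4: s2 → s3 → s0 → s4 → s4 → s0 → s0 → s4 → s0 → s4 → s4 → s0 → s0 → s4 → s4 → s4 → s4 → s0 → s4 → s0 → s0 → s4 → s0 → s4 → s0  → end s0, rejected

none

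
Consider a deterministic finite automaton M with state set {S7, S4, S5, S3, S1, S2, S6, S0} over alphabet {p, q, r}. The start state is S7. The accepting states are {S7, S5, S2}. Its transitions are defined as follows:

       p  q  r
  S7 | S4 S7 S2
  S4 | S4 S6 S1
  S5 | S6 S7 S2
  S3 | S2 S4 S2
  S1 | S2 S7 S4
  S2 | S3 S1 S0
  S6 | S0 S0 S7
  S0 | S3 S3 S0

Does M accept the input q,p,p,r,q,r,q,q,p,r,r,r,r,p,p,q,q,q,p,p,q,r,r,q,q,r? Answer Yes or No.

No

Trace: S7 -q-> S7 -p-> S4 -p-> S4 -r-> S1 -q-> S7 -r-> S2 -q-> S1 -q-> S7 -p-> S4 -r-> S1 -r-> S4 -r-> S1 -r-> S4 -p-> S4 -p-> S4 -q-> S6 -q-> S0 -q-> S3 -p-> S2 -p-> S3 -q-> S4 -r-> S1 -r-> S4 -q-> S6 -q-> S0 -r-> S0
End state S0 is not accepting.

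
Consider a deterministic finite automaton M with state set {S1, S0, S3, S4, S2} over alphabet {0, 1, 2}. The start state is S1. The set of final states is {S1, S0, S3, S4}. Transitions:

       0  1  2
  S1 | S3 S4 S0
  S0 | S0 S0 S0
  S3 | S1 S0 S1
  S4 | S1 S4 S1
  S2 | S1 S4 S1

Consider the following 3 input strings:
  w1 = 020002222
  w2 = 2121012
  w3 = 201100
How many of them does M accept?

w1:
  start at S1
  read '0': S1 → S3
  read '2': S3 → S1
  read '0': S1 → S3
  read '0': S3 → S1
  read '0': S1 → S3
  read '2': S3 → S1
  read '2': S1 → S0
  read '2': S0 → S0
  read '2': S0 → S0
  end S0, accepted
w2:
  start at S1
  read '2': S1 → S0
  read '1': S0 → S0
  read '2': S0 → S0
  read '1': S0 → S0
  read '0': S0 → S0
  read '1': S0 → S0
  read '2': S0 → S0
  end S0, accepted
w3:
  start at S1
  read '2': S1 → S0
  read '0': S0 → S0
  read '1': S0 → S0
  read '1': S0 → S0
  read '0': S0 → S0
  read '0': S0 → S0
  end S0, accepted

3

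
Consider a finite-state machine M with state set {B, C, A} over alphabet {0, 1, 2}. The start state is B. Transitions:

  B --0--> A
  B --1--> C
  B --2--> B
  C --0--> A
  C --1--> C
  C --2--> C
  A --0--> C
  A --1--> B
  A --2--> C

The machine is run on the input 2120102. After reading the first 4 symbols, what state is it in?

start at B
read '2': B → B
read '1': B → C
read '2': C → C
read '0': C → A
After 4 symbols: A.

A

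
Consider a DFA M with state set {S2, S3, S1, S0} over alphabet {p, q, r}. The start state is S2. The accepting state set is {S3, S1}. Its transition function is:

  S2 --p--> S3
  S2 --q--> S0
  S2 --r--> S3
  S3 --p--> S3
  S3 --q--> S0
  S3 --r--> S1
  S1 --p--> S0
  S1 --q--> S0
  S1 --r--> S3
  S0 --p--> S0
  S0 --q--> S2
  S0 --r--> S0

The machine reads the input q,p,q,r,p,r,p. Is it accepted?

No

S2 → S0 → S0 → S2 → S3 → S3 → S1 → S0
End state S0 is not accepting.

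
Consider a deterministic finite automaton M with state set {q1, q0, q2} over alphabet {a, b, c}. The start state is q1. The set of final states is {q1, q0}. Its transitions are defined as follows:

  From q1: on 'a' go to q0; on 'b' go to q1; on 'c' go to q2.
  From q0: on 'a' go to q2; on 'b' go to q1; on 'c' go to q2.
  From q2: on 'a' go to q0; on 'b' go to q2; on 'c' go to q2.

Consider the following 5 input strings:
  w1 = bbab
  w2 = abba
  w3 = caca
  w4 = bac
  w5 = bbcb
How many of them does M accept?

w1: q1 → q1 → q1 → q0 → q1  → end q1, accepted
w2: q1 → q0 → q1 → q1 → q0  → end q0, accepted
w3: q1 → q2 → q0 → q2 → q0  → end q0, accepted
w4: q1 → q1 → q0 → q2  → end q2, rejected
w5: q1 → q1 → q1 → q2 → q2  → end q2, rejected

3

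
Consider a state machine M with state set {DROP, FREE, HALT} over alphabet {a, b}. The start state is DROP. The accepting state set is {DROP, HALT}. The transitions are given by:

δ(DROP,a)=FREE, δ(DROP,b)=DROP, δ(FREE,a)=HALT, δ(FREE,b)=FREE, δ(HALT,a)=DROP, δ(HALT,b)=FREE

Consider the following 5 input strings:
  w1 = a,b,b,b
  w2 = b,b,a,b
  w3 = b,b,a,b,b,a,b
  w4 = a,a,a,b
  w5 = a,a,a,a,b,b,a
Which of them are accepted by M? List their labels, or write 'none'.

w1: Trace: DROP -a-> FREE -b-> FREE -b-> FREE -b-> FREE  → end FREE, rejected
w2: Trace: DROP -b-> DROP -b-> DROP -a-> FREE -b-> FREE  → end FREE, rejected
w3: Trace: DROP -b-> DROP -b-> DROP -a-> FREE -b-> FREE -b-> FREE -a-> HALT -b-> FREE  → end FREE, rejected
w4: Trace: DROP -a-> FREE -a-> HALT -a-> DROP -b-> DROP  → end DROP, accepted
w5: Trace: DROP -a-> FREE -a-> HALT -a-> DROP -a-> FREE -b-> FREE -b-> FREE -a-> HALT  → end HALT, accepted

w4, w5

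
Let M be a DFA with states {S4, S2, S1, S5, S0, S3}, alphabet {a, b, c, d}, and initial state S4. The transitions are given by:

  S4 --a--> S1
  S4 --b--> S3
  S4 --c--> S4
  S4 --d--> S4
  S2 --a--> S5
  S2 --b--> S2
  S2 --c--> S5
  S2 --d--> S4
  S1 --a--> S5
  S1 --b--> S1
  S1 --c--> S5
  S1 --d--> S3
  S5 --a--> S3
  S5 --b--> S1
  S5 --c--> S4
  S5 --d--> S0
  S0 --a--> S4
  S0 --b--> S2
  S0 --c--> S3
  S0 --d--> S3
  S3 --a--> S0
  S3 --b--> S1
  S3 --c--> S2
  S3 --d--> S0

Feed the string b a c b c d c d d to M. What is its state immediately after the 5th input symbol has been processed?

S5

Trace: S4 -b-> S3 -a-> S0 -c-> S3 -b-> S1 -c-> S5
After 5 symbols: S5.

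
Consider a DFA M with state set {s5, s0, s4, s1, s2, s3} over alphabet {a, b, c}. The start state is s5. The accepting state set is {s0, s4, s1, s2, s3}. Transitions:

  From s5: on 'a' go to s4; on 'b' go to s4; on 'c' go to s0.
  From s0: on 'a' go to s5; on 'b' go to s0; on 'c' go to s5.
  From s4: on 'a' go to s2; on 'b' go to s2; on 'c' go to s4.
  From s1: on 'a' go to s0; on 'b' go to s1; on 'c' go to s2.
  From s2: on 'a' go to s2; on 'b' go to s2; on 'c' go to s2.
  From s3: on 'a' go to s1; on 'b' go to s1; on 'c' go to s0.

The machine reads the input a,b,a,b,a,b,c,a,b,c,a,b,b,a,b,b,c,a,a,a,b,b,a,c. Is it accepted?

start at s5
read 'a': s5 → s4
read 'b': s4 → s2
read 'a': s2 → s2
read 'b': s2 → s2
read 'a': s2 → s2
read 'b': s2 → s2
read 'c': s2 → s2
read 'a': s2 → s2
read 'b': s2 → s2
read 'c': s2 → s2
read 'a': s2 → s2
read 'b': s2 → s2
read 'b': s2 → s2
read 'a': s2 → s2
read 'b': s2 → s2
read 'b': s2 → s2
read 'c': s2 → s2
read 'a': s2 → s2
read 'a': s2 → s2
read 'a': s2 → s2
read 'b': s2 → s2
read 'b': s2 → s2
read 'a': s2 → s2
read 'c': s2 → s2
End state s2 is accepting.

Yes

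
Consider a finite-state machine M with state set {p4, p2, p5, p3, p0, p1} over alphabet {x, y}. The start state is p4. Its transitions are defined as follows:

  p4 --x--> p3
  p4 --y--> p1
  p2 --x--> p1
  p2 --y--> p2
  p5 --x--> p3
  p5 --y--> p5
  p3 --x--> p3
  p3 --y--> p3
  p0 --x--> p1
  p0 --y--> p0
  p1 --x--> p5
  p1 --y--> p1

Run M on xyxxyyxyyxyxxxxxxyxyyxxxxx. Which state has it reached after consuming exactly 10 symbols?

p3

start at p4
read 'x': p4 → p3
read 'y': p3 → p3
read 'x': p3 → p3
read 'x': p3 → p3
read 'y': p3 → p3
read 'y': p3 → p3
read 'x': p3 → p3
read 'y': p3 → p3
read 'y': p3 → p3
read 'x': p3 → p3
After 10 symbols: p3.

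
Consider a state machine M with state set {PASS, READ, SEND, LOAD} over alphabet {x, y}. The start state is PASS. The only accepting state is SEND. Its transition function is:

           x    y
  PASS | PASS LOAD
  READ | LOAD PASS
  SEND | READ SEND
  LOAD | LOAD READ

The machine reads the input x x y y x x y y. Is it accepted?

No

Trace: PASS -x-> PASS -x-> PASS -y-> LOAD -y-> READ -x-> LOAD -x-> LOAD -y-> READ -y-> PASS
End state PASS is not accepting.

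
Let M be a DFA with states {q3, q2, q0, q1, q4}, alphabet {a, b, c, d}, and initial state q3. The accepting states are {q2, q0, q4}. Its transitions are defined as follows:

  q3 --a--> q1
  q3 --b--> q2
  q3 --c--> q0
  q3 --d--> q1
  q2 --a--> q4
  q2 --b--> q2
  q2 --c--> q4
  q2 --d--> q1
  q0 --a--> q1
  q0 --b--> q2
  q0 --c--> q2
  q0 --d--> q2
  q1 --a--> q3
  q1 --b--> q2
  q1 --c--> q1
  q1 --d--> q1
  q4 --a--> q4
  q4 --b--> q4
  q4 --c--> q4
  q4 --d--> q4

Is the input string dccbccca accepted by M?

Yes

Trace: q3 -d-> q1 -c-> q1 -c-> q1 -b-> q2 -c-> q4 -c-> q4 -c-> q4 -a-> q4
End state q4 is accepting.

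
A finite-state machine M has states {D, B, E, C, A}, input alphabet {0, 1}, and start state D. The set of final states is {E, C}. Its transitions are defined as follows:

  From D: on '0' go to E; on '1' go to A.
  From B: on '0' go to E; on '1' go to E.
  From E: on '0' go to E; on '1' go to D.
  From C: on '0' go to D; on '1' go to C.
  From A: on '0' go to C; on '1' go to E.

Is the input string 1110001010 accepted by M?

start at D
read '1': D → A
read '1': A → E
read '1': E → D
read '0': D → E
read '0': E → E
read '0': E → E
read '1': E → D
read '0': D → E
read '1': E → D
read '0': D → E
End state E is accepting.

Yes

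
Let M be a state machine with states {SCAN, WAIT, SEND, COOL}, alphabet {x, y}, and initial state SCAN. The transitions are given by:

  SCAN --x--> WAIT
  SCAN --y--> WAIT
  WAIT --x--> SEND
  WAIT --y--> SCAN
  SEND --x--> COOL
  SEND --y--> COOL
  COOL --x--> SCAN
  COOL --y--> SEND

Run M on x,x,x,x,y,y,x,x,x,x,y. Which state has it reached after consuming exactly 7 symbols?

WAIT

start at SCAN
read 'x': SCAN → WAIT
read 'x': WAIT → SEND
read 'x': SEND → COOL
read 'x': COOL → SCAN
read 'y': SCAN → WAIT
read 'y': WAIT → SCAN
read 'x': SCAN → WAIT
After 7 symbols: WAIT.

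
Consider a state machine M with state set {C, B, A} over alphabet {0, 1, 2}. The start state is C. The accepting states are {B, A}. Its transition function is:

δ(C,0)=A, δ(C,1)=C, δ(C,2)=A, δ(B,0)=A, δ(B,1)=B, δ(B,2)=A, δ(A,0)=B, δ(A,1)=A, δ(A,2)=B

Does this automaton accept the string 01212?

Yes

C → A → A → B → B → A
End state A is accepting.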